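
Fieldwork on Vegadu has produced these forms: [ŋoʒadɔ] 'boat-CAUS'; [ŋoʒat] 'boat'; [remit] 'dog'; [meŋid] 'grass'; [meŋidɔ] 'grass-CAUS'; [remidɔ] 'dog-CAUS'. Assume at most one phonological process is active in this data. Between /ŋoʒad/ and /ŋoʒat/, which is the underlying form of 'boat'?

The stem for 'boat' ends in [d] in [ŋoʒadɔ] but [t] in [ŋoʒat].
Compare 'grass', with invariant [d] in [meŋidɔ] and [meŋid]: an analysis with underlying /d/ and a rule producing [t] in isolation would wrongly predict alternation here too.
The alternation reflects intervocalic voicing: voiceless stops become voiced between vowels. /t/ is underlying.

/ŋoʒat/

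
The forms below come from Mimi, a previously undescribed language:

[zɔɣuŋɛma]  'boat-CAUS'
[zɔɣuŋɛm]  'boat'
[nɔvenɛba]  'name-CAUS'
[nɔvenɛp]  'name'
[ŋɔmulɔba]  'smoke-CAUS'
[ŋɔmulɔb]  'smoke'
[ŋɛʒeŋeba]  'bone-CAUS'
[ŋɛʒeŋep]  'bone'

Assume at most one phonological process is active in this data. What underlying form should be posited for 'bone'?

/ŋɛʒeŋep/

'bone' shows [b] ~ [p] at the end of the stem ([ŋɛʒeŋeba] vs [ŋɛʒeŋep]).
Compare 'smoke', with invariant [b] in [ŋɔmulɔba] and [ŋɔmulɔb]: an analysis with underlying /b/ and a rule producing [p] in isolation would wrongly predict alternation here too.
Therefore /p/ is basic and [b] is derived by intervocalic voicing (voiceless stops become voiced between vowels).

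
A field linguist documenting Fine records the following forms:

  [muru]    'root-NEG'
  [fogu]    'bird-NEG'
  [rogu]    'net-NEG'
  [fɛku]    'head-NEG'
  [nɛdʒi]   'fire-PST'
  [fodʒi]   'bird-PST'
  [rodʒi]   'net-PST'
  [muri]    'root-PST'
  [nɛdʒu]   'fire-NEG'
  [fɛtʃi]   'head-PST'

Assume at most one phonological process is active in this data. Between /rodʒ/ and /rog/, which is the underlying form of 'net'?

The root 'net' surfaces as [rodʒi] and [rogu], with a stem-final [dʒ] ~ [g] alternation.
If /dʒ/ were underlying and a rule turned it into [g] before the NEG suffix, 'fire' would also alternate; but it has [dʒ] in both [nɛdʒi] and [nɛdʒu].
The alternation reflects palatalization before a front vowel: /k/ and /g/ become palato-alveolar [tʃ] and [dʒ] before a front vowel. /g/ is underlying.

/rog/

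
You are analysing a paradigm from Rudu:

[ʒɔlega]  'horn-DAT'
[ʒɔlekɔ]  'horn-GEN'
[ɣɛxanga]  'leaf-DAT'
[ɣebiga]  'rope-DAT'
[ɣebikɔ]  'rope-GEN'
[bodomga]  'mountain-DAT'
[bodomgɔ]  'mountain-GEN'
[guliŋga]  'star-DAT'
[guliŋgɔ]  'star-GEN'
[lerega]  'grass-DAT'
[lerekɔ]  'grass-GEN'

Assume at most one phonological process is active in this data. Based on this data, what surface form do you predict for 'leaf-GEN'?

[ɣɛxangɔ]

The GEN morpheme has two allomorphs, [-gɔ] and [-kɔ].
By contrast the DAT suffix keeps its initial [g] throughout — that segment must be underlying.
So the underlying form is /-kɔ/, and voiceless stops become voiced after a nasal.
After 'leaf', which ends in a nasal, the suffix surfaces as [-gɔ], giving [ɣɛxangɔ].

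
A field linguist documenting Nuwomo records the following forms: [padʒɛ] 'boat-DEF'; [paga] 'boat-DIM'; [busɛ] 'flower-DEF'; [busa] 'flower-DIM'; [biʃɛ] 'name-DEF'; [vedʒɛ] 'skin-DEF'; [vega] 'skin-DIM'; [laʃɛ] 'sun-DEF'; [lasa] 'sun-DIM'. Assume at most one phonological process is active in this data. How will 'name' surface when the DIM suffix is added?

[bisa]

The root 'sun' surfaces as [laʃɛ] and [lasa], with a stem-final [ʃ] ~ [s] alternation.
The stem 'flower' ([busɛ], [busa]) shows [s] unchanged in both environments, so [s] cannot be basic with [ʃ] derived before the DEF suffix.
So /ʃ/ is underlying, and a rule of depalatalization — palato-alveolar /dʒ/ and /ʃ/ become [g] and [s] when no front vowel follows — gives [s].
The one attested form of 'name', [biʃɛ], shows underlying /biʃ/. Applying the same rule when no front vowel follows gives [bisa].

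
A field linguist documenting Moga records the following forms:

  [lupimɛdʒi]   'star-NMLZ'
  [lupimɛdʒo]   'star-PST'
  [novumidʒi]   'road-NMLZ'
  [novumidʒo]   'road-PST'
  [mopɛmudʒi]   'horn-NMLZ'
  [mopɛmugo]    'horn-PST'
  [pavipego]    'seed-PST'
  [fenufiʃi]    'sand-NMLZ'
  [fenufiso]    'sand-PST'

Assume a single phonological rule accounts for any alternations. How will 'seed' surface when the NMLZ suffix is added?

[pavipedʒi]

'horn' shows [dʒ] ~ [g] at the end of the stem ([mopɛmudʒi] vs [mopɛmugo]).
But 'road' keeps [dʒ] in both environments ([novumidʒi], [novumidʒo]), so there is no rule changing /dʒ/ to [g] before the PST suffix.
So /g/ is underlying, and a rule of palatalization before a front vowel — /g/ and /s/ become palato-alveolar [dʒ] and [ʃ] before a front vowel — gives [dʒ].
The one attested form of 'seed', [pavipego], shows underlying /pavipeg/. Applying the same rule before a front vowel gives [pavipedʒi].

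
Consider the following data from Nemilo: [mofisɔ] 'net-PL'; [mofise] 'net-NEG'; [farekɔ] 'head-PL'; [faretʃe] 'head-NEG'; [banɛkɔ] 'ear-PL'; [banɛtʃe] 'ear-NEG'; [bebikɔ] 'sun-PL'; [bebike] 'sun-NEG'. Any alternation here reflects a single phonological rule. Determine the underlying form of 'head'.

In [farekɔ] and [faretʃe] the final segment of 'head' alternates: [k] ~ [tʃ].
Compare 'sun', with invariant [k] in [bebikɔ] and [bebike]: an analysis with underlying /k/ and a rule producing [tʃ] before the NEG suffix would wrongly predict alternation here too.
Therefore /tʃ/ is basic and [k] is derived by depalatalization (palato-alveolar /tʃ/ becomes [k] when no front vowel follows).
Hence 'head' is /faretʃ/ underlyingly.

/faretʃ/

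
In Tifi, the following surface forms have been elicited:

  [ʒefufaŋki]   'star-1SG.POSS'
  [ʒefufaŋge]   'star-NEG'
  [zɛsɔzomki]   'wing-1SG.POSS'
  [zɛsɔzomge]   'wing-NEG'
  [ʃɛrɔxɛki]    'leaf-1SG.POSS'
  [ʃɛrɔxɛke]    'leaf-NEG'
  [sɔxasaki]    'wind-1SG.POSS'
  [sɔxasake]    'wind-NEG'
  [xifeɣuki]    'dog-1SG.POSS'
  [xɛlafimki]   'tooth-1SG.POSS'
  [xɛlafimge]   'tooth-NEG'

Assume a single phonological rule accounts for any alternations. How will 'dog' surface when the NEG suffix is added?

[xifeɣuke]

The NEG suffix surfaces as [-ge] and [-ke], depending on the final segment of the stem.
By contrast the 1SG.POSS suffix keeps its initial [k] throughout — that segment must be underlying.
The NEG suffix is therefore /-ge/ underlyingly, with post-vocalic devoicing: voiced stops become voiceless after a vowel.
After 'dog', which ends in a vowel, the suffix surfaces as [-ke], giving [xifeɣuke].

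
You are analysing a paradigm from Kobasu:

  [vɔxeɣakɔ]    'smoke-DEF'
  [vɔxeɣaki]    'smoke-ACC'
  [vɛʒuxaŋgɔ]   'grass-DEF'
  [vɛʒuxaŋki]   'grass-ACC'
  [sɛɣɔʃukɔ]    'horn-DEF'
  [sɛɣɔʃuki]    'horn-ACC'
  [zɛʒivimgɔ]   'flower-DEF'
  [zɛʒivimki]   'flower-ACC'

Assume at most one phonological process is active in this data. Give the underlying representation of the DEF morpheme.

/-gɔ/

The DEF suffix surfaces as [-gɔ] and [-kɔ], depending on the final segment of the stem.
The ACC suffix, which begins with [k], is invariant after every stem; so [k] is not altered by any rule here.
The DEF suffix is therefore /-gɔ/ underlyingly, with post-vocalic devoicing: voiced stops become voiceless after a vowel.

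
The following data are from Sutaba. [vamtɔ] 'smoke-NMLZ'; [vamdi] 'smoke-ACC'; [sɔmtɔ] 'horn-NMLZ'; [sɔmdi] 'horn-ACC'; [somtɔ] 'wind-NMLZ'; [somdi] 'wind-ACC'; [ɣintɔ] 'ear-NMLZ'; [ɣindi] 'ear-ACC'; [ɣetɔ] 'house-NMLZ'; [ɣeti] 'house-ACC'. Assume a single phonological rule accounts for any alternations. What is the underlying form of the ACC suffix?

The ACC morpheme has two allomorphs, [-di] and [-ti].
By contrast the NMLZ suffix keeps its initial [t] throughout — that segment must be underlying.
The ACC suffix is therefore /-di/ underlyingly, with post-vocalic devoicing: voiced stops become voiceless after a vowel.

/-di/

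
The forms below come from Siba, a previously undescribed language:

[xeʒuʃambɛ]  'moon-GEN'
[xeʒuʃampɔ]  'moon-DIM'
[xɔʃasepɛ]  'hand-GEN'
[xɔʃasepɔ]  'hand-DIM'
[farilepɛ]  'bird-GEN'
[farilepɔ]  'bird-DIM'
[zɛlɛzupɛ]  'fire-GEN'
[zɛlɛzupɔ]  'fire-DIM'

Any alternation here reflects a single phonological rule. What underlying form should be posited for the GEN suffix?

/-bɛ/

The GEN morpheme has two allomorphs, [-bɛ] and [-pɛ].
The DIM suffix, which begins with [p], is invariant after every stem; so [p] is not altered by any rule here.
So the underlying form is /-bɛ/, and voiced stops become voiceless after a vowel.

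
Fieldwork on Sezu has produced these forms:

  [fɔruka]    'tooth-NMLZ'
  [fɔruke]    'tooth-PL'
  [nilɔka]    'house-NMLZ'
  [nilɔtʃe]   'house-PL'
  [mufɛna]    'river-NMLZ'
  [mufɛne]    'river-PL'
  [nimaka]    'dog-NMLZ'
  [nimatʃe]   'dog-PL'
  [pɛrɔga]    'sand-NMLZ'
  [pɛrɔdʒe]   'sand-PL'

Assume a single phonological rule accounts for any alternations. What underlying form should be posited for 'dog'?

/nimatʃ/

The stem for 'dog' ends in [k] in [nimaka] but [tʃ] in [nimatʃe].
But 'tooth' keeps [k] in both environments ([fɔruka], [fɔruke]), so there is no rule changing /k/ to [tʃ] before the PL suffix.
The alternation reflects depalatalization: palato-alveolar /tʃ/ and /dʒ/ become [k] and [g] when no front vowel follows. /tʃ/ is underlying.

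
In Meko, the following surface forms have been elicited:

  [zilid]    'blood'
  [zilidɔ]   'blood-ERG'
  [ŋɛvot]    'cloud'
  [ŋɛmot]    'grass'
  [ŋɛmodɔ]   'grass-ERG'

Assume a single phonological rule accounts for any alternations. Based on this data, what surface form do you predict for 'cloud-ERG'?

The stem for 'grass' ends in [t] in [ŋɛmot] but [d] in [ŋɛmodɔ].
The stem 'blood' ([zilid], [zilidɔ]) shows [d] unchanged in both environments, so [d] cannot be basic with [t] derived in isolation.
The alternation reflects intervocalic voicing: voiceless stops become voiced between vowels. /t/ is underlying.
The one attested form of 'cloud', [ŋɛvot], shows underlying /ŋɛvot/. Applying the same rule between vowels gives [ŋɛvodɔ].

[ŋɛvodɔ]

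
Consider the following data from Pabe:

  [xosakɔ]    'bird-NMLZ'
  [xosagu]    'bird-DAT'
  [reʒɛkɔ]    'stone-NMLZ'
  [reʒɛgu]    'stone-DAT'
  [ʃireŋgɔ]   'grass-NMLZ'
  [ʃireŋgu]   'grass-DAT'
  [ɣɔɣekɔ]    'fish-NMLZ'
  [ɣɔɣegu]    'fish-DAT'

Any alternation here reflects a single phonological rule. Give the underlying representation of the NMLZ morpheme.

The NMLZ morpheme has two allomorphs, [-gɔ] and [-kɔ].
The DAT suffix, which begins with [g], is invariant after every stem; so [g] is not altered by any rule here.
The NMLZ suffix is therefore /-kɔ/ underlyingly, with post-nasal voicing: voiceless stops become voiced after a nasal.

/-kɔ/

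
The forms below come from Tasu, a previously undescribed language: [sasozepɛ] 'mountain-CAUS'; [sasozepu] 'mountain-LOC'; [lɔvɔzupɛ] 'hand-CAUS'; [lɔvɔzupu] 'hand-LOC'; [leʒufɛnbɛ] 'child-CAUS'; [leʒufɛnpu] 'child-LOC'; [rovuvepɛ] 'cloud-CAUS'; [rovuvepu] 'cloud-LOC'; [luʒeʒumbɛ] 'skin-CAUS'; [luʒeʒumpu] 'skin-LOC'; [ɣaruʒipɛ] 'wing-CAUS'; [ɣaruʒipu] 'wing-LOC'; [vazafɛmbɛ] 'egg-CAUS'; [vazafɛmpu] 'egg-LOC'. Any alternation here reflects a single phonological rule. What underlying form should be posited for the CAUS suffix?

The CAUS suffix surfaces as [-bɛ] and [-pɛ], depending on the final segment of the stem.
The LOC suffix, which begins with [p], is invariant after every stem; so [p] is not altered by any rule here.
The CAUS suffix is therefore /-bɛ/ underlyingly, with post-vocalic devoicing: voiced stops become voiceless after a vowel.

/-bɛ/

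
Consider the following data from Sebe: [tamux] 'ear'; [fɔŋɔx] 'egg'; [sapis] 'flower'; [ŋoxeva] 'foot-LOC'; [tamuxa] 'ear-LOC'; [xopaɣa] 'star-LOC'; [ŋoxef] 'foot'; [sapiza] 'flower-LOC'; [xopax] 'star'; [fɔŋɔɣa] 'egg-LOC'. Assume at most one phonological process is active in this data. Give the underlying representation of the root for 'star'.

The root 'star' surfaces as [xopax] and [xopaɣa], with a stem-final [x] ~ [ɣ] alternation.
The stem 'ear' ([tamux], [tamuxa]) shows [x] unchanged in both environments, so [x] cannot be basic with [ɣ] derived before the LOC suffix.
So /ɣ/ is underlying, and a rule of word-final obstruent devoicing — voiced obstruents become voiceless word-finally — gives [x].

/xopaɣ/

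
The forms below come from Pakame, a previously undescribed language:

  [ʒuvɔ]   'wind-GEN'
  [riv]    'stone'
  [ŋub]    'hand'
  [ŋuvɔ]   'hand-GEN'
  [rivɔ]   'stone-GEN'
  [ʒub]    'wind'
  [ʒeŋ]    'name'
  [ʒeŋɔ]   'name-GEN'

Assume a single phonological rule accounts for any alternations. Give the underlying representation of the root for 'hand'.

/ŋub/

The root 'hand' surfaces as [ŋuvɔ] and [ŋub], with a stem-final [v] ~ [b] alternation.
If /v/ were underlying and a rule turned it into [b] in isolation, 'stone' would also alternate; but it has [v] in both [rivɔ] and [riv].
So /b/ is underlying, and a rule of intervocalic spirantization — voiced stops become fricatives between vowels — gives [v].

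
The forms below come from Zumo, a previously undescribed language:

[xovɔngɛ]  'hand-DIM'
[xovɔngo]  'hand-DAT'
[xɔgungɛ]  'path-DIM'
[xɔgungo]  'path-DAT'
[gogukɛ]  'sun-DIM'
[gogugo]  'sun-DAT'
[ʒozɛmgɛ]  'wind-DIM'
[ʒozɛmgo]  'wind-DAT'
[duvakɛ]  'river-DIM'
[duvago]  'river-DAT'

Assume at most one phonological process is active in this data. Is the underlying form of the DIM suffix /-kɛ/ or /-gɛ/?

/-kɛ/

The DIM suffix surfaces as [-gɛ] and [-kɛ], depending on the final segment of the stem.
By contrast the DAT suffix keeps its initial [g] throughout — that segment must be underlying.
The DIM suffix is therefore /-kɛ/ underlyingly, with post-nasal voicing: voiceless stops become voiced after a nasal.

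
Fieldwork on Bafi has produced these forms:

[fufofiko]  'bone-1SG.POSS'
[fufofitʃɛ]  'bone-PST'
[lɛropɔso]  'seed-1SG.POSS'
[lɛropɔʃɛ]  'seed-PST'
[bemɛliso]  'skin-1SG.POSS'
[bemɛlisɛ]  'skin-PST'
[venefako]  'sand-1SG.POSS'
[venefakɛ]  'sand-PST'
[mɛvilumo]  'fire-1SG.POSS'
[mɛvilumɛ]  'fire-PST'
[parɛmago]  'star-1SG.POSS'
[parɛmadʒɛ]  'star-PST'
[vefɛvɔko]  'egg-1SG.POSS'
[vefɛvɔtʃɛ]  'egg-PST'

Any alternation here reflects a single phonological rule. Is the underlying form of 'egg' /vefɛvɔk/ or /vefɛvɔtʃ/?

/vefɛvɔtʃ/

The stem for 'egg' ends in [k] in [vefɛvɔko] but [tʃ] in [vefɛvɔtʃɛ].
Compare 'sand', with invariant [k] in [venefako] and [venefakɛ]: an analysis with underlying /k/ and a rule producing [tʃ] before the PST suffix would wrongly predict alternation here too.
The alternation reflects depalatalization: palato-alveolar /tʃ/, /dʒ/ and /ʃ/ become [k], [g] and [s] when no front vowel follows. /tʃ/ is underlying.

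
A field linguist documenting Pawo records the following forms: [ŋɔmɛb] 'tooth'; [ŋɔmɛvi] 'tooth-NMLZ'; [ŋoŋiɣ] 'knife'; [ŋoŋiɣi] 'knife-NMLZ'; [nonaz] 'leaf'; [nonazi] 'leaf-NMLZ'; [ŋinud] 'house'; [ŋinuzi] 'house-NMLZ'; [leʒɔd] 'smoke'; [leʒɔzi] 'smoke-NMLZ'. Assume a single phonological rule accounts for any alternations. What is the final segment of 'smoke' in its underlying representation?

/d/

The stem for 'smoke' ends in [d] in [leʒɔd] but [z] in [leʒɔzi].
If /z/ were underlying and a rule turned it into [d] in isolation, 'leaf' would also alternate; but it has [z] in both [nonaz] and [nonazi].
The alternation reflects intervocalic spirantization: voiced stops become fricatives between vowels. /d/ is underlying.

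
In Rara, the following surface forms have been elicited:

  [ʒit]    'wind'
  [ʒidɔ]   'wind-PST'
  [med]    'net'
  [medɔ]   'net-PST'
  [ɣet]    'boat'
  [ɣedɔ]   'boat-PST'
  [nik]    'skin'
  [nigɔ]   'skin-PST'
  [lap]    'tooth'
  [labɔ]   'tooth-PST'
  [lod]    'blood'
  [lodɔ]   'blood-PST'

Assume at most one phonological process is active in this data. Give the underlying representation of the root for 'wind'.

The root 'wind' surfaces as [ʒit] and [ʒidɔ], with a stem-final [t] ~ [d] alternation.
But 'net' keeps [d] in both environments ([med], [medɔ]), so there is no rule changing /d/ to [t] in isolation.
The underlying segment must be /t/; voiceless stops become voiced between vowels, yielding [d] there.
The underlying form of 'wind' is therefore /ʒit/.

/ʒit/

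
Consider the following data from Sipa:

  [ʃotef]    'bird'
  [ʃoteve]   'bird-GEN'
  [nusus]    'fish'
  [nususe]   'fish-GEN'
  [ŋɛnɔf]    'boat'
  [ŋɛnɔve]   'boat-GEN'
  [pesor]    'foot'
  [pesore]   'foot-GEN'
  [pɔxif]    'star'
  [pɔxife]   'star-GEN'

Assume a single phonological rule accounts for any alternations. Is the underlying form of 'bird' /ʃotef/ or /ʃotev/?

/ʃotev/

'bird' shows [f] ~ [v] at the end of the stem ([ʃotef] vs [ʃoteve]).
Compare 'star', with invariant [f] in [pɔxif] and [pɔxife]: an analysis with underlying /f/ and a rule producing [v] before the GEN suffix would wrongly predict alternation here too.
So /v/ is underlying, and a rule of word-final obstruent devoicing — voiced obstruents become voiceless word-finally — gives [f].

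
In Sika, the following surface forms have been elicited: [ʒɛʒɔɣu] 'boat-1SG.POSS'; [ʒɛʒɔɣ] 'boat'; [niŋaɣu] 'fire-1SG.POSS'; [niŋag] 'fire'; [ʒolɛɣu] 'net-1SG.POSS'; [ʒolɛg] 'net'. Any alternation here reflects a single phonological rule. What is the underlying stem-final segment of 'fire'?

/g/

'fire' shows [ɣ] ~ [g] at the end of the stem ([niŋaɣu] vs [niŋag]).
Compare 'boat', with invariant [ɣ] in [ʒɛʒɔɣu] and [ʒɛʒɔɣ]: an analysis with underlying /ɣ/ and a rule producing [g] in isolation would wrongly predict alternation here too.
Therefore /g/ is basic and [ɣ] is derived by intervocalic spirantization (voiced stops become fricatives between vowels).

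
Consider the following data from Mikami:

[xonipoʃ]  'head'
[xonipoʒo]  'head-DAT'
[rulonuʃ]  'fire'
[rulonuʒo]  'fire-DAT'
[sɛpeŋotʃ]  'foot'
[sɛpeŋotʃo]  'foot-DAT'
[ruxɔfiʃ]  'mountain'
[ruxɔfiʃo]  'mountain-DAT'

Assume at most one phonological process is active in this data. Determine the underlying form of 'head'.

/xonipoʒ/

'head' shows [ʃ] ~ [ʒ] at the end of the stem ([xonipoʃ] vs [xonipoʒo]).
If /ʃ/ were underlying and a rule turned it into [ʒ] before the DAT suffix, 'mountain' would also alternate; but it has [ʃ] in both [ruxɔfiʃ] and [ruxɔfiʃo].
The underlying segment must be /ʒ/; voiced obstruents become voiceless word-finally, yielding [ʃ] there.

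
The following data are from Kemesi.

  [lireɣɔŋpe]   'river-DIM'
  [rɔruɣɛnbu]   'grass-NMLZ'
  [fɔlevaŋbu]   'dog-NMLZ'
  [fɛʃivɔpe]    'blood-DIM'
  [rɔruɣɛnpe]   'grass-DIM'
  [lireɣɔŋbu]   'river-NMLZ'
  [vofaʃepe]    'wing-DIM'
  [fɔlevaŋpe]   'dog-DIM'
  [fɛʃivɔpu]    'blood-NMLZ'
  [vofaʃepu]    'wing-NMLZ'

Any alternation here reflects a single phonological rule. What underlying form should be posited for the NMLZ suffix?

/-bu/

The NMLZ suffix surfaces as [-bu] and [-pu], depending on the final segment of the stem.
The DIM suffix, which begins with [p], is invariant after every stem; so [p] is not altered by any rule here.
So the underlying form is /-bu/, and voiced stops become voiceless after a vowel.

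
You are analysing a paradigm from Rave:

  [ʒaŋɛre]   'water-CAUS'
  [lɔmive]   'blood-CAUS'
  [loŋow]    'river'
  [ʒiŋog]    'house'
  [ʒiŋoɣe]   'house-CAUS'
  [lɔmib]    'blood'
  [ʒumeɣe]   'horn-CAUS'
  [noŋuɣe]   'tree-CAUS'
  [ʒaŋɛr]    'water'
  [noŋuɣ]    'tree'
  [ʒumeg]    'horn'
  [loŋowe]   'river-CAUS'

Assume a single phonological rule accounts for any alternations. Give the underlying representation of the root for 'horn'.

In [ʒumeɣe] and [ʒumeg] the final segment of 'horn' alternates: [ɣ] ~ [g].
The stem 'tree' ([noŋuɣe], [noŋuɣ]) shows [ɣ] unchanged in both environments, so [ɣ] cannot be basic with [g] derived in isolation.
The alternation reflects intervocalic spirantization: voiced stops become fricatives between vowels. /g/ is underlying.
So 'horn' = /ʒumeg/.

/ʒumeg/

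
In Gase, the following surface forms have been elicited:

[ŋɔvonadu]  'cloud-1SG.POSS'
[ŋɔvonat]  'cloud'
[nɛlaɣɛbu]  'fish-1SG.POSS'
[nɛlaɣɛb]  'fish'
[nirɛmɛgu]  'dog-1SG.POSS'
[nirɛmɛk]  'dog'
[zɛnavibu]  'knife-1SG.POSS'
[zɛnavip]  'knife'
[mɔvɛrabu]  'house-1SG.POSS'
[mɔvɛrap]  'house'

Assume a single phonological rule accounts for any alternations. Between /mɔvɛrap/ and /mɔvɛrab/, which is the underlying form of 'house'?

In [mɔvɛrabu] and [mɔvɛrap] the final segment of 'house' alternates: [b] ~ [p].
But 'fish' keeps [b] in both environments ([nɛlaɣɛbu], [nɛlaɣɛb]), so there is no rule changing /b/ to [p] in isolation.
The underlying segment must be /p/; voiceless stops become voiced between vowels, yielding [b] there.

/mɔvɛrap/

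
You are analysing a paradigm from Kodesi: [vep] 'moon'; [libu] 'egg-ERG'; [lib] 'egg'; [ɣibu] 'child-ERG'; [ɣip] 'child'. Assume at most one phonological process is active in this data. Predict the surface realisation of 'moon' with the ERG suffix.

The stem for 'child' ends in [b] in [ɣibu] but [p] in [ɣip].
The stem 'egg' ([libu], [lib]) shows [b] unchanged in both environments, so [b] cannot be basic with [p] derived in isolation.
Therefore /p/ is basic and [b] is derived by intervocalic voicing (voiceless stops become voiced between vowels).
The one attested form of 'moon', [vep], shows underlying /vep/. Applying the same rule between vowels gives [vebu].

[vebu]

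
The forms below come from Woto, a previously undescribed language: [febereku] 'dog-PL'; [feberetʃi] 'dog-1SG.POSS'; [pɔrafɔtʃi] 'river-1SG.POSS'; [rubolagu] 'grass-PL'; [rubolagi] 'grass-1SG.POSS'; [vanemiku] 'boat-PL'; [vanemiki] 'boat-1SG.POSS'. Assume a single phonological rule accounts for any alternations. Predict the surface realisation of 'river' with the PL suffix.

[pɔrafɔku]

The stem for 'dog' ends in [k] in [febereku] but [tʃ] in [feberetʃi].
The stem 'boat' ([vanemiku], [vanemiki]) shows [k] unchanged in both environments, so [k] cannot be basic with [tʃ] derived before the 1SG.POSS suffix.
The underlying segment must be /tʃ/; palato-alveolar /tʃ/ becomes [k] when no front vowel follows, yielding [k] there.
The one attested form of 'river', [pɔrafɔtʃi], shows underlying /pɔrafɔtʃ/. Applying the same rule when no front vowel follows gives [pɔrafɔku].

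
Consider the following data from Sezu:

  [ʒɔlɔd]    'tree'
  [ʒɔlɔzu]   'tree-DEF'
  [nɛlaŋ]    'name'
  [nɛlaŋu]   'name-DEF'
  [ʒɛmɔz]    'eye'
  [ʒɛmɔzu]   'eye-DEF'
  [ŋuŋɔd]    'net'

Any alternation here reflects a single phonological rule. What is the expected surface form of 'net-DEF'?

The root 'tree' surfaces as [ʒɔlɔd] and [ʒɔlɔzu], with a stem-final [d] ~ [z] alternation.
Compare 'eye', with invariant [z] in [ʒɛmɔz] and [ʒɛmɔzu]: an analysis with underlying /z/ and a rule producing [d] in isolation would wrongly predict alternation here too.
The underlying segment must be /d/; voiced stops become fricatives between vowels, yielding [z] there.
From [ŋuŋɔd] the stem 'net' is /ŋuŋɔd/; between vowels this yields [ŋuŋɔzu].

[ŋuŋɔzu]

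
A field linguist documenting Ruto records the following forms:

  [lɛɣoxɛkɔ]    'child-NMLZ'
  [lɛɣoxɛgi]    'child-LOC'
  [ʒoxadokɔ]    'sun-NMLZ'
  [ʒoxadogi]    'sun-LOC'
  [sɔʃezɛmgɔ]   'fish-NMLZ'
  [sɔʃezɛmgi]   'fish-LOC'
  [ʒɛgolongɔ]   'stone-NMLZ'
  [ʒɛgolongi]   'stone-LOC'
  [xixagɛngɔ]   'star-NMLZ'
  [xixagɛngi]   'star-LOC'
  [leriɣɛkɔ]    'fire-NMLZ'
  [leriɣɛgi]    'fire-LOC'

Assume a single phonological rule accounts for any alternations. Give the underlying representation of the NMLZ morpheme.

/-kɔ/

The NMLZ suffix surfaces as [-gɔ] and [-kɔ], depending on the final segment of the stem.
By contrast the LOC suffix keeps its initial [g] throughout — that segment must be underlying.
The NMLZ suffix is therefore /-kɔ/ underlyingly, with post-nasal voicing: voiceless stops become voiced after a nasal.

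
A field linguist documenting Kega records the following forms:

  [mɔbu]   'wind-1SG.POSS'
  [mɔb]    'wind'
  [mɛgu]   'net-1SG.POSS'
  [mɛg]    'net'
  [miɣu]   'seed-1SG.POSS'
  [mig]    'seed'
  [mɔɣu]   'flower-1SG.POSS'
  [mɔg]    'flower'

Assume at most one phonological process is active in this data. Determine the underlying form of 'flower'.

/mɔɣ/

'flower' shows [ɣ] ~ [g] at the end of the stem ([mɔɣu] vs [mɔg]).
The stem 'net' ([mɛgu], [mɛg]) shows [g] unchanged in both environments, so [g] cannot be basic with [ɣ] derived before the 1SG.POSS suffix.
So /ɣ/ is underlying, and a rule of word-final hardening — voiced fricatives become stops word-finally — gives [g].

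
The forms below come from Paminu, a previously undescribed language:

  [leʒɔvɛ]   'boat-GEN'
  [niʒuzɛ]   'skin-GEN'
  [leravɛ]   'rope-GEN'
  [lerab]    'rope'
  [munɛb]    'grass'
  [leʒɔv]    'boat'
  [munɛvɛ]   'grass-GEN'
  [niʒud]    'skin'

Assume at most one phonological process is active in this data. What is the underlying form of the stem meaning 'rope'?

The stem for 'rope' ends in [b] in [lerab] but [v] in [leravɛ].
If /v/ were underlying and a rule turned it into [b] in isolation, 'boat' would also alternate; but it has [v] in both [leʒɔv] and [leʒɔvɛ].
The underlying segment must be /b/; voiced stops become fricatives between vowels, yielding [v] there.

/lerab/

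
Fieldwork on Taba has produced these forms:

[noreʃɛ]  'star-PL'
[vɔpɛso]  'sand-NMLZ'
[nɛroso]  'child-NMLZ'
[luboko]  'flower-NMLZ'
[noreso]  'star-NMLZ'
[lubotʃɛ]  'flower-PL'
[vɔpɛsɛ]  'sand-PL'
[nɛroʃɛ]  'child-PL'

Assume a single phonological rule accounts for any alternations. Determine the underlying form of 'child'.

/nɛroʃ/

The root 'child' surfaces as [nɛroʃɛ] and [nɛroso], with a stem-final [ʃ] ~ [s] alternation.
If /s/ were underlying and a rule turned it into [ʃ] before the PL suffix, 'sand' would also alternate; but it has [s] in both [vɔpɛsɛ] and [vɔpɛso].
The underlying segment must be /ʃ/; palato-alveolar /tʃ/ and /ʃ/ become [k] and [s] when no front vowel follows, yielding [s] there.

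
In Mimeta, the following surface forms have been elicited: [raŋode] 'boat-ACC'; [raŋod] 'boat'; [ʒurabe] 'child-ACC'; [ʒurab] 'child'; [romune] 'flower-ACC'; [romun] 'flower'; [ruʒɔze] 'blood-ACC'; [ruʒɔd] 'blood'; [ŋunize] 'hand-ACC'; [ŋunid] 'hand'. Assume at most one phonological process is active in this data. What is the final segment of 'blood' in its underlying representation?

The stem for 'blood' ends in [z] in [ruʒɔze] but [d] in [ruʒɔd].
Compare 'boat', with invariant [d] in [raŋode] and [raŋod]: an analysis with underlying /d/ and a rule producing [z] before the ACC suffix would wrongly predict alternation here too.
The underlying segment must be /z/; voiced fricatives become stops word-finally, yielding [d] there.

/z/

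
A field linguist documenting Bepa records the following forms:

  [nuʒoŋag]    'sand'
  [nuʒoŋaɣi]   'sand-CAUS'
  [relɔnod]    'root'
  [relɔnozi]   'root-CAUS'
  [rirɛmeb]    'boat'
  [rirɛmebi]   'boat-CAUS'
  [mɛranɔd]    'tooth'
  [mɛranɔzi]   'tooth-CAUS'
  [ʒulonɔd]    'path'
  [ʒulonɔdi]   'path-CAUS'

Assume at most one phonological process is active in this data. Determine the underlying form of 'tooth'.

/mɛranɔz/

'tooth' shows [d] ~ [z] at the end of the stem ([mɛranɔd] vs [mɛranɔzi]).
Compare 'path', with invariant [d] in [ʒulonɔd] and [ʒulonɔdi]: an analysis with underlying /d/ and a rule producing [z] before the CAUS suffix would wrongly predict alternation here too.
The alternation reflects word-final hardening: voiced fricatives become stops word-finally. /z/ is underlying.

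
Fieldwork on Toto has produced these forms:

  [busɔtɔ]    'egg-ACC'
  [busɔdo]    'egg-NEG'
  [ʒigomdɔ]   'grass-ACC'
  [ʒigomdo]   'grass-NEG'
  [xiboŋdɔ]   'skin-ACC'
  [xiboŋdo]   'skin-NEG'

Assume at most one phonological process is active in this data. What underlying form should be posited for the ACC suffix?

/-tɔ/

The ACC morpheme has two allomorphs, [-dɔ] and [-tɔ].
The NEG suffix, which begins with [d], is invariant after every stem; so [d] is not altered by any rule here.
So the underlying form is /-tɔ/, and voiceless stops become voiced after a nasal.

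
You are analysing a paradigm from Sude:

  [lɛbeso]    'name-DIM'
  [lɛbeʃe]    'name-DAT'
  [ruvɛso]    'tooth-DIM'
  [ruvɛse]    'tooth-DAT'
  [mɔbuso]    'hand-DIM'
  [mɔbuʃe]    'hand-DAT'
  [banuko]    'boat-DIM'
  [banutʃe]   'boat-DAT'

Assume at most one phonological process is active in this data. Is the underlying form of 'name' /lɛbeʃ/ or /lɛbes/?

/lɛbeʃ/

The stem for 'name' ends in [s] in [lɛbeso] but [ʃ] in [lɛbeʃe].
If /s/ were underlying and a rule turned it into [ʃ] before the DAT suffix, 'tooth' would also alternate; but it has [s] in both [ruvɛso] and [ruvɛse].
The alternation reflects depalatalization: palato-alveolar /tʃ/ and /ʃ/ become [k] and [s] when no front vowel follows. /ʃ/ is underlying.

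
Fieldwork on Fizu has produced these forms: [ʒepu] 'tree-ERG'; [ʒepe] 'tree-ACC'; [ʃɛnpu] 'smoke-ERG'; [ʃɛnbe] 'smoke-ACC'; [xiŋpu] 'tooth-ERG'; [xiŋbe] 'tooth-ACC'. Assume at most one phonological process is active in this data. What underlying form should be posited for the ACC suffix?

The ACC suffix surfaces as [-be] and [-pe], depending on the final segment of the stem.
By contrast the ERG suffix keeps its initial [p] throughout — that segment must be underlying.
The ACC suffix is therefore /-be/ underlyingly, with post-vocalic devoicing: voiced stops become voiceless after a vowel.

/-be/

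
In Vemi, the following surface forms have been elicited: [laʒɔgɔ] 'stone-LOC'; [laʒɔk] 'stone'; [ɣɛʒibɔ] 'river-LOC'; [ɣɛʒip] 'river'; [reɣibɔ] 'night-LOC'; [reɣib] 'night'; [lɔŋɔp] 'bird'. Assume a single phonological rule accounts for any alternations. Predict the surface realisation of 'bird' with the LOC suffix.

[lɔŋɔbɔ]

In [ɣɛʒibɔ] and [ɣɛʒip] the final segment of 'river' alternates: [b] ~ [p].
But 'night' keeps [b] in both environments ([reɣibɔ], [reɣib]), so there is no rule changing /b/ to [p] in isolation.
Therefore /p/ is basic and [b] is derived by intervocalic voicing (voiceless stops become voiced between vowels).
From [lɔŋɔp] the stem 'bird' is /lɔŋɔp/; between vowels this yields [lɔŋɔbɔ].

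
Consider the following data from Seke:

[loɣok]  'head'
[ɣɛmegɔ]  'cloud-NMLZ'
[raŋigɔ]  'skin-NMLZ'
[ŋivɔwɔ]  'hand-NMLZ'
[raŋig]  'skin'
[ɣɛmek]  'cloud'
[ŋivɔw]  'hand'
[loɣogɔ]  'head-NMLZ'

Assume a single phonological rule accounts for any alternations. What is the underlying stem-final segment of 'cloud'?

/k/

'cloud' shows [g] ~ [k] at the end of the stem ([ɣɛmegɔ] vs [ɣɛmek]).
Compare 'skin', with invariant [g] in [raŋigɔ] and [raŋig]: an analysis with underlying /g/ and a rule producing [k] in isolation would wrongly predict alternation here too.
The underlying segment must be /k/; voiceless stops become voiced between vowels, yielding [g] there.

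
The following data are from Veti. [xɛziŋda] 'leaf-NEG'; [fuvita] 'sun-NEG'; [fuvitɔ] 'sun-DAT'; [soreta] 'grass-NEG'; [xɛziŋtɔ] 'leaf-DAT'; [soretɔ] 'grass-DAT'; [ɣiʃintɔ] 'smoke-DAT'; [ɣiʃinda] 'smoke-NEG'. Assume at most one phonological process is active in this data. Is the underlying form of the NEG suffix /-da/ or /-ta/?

The NEG morpheme has two allomorphs, [-da] and [-ta].
The DAT suffix, which begins with [t], is invariant after every stem; so [t] is not altered by any rule here.
So the underlying form is /-da/, and voiced stops become voiceless after a vowel.

/-da/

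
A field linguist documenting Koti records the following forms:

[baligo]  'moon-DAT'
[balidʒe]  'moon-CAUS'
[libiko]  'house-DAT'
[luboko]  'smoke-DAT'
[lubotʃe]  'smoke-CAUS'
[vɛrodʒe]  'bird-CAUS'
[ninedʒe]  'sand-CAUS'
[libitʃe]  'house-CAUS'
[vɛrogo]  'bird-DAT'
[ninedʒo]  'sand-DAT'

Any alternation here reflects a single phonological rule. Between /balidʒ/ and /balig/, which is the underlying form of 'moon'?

In [baligo] and [balidʒe] the final segment of 'moon' alternates: [g] ~ [dʒ].
Compare 'sand', with invariant [dʒ] in [ninedʒo] and [ninedʒe]: an analysis with underlying /dʒ/ and a rule producing [g] before the DAT suffix would wrongly predict alternation here too.
Therefore /g/ is basic and [dʒ] is derived by palatalization before a front vowel (/k/ and /g/ become palato-alveolar [tʃ] and [dʒ] before a front vowel).

/balig/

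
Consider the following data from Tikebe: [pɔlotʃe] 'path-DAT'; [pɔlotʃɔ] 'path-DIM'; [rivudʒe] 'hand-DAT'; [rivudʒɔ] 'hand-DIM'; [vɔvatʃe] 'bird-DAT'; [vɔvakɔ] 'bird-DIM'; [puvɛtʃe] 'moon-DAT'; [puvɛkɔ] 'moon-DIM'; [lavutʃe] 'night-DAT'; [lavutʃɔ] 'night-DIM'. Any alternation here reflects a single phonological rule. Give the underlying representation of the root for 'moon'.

/puvɛk/

'moon' shows [tʃ] ~ [k] at the end of the stem ([puvɛtʃe] vs [puvɛkɔ]).
If /tʃ/ were underlying and a rule turned it into [k] before the DIM suffix, 'path' would also alternate; but it has [tʃ] in both [pɔlotʃe] and [pɔlotʃɔ].
Therefore /k/ is basic and [tʃ] is derived by palatalization before a front vowel (/k/ becomes palato-alveolar [tʃ] before a front vowel).
The underlying form of 'moon' is therefore /puvɛk/.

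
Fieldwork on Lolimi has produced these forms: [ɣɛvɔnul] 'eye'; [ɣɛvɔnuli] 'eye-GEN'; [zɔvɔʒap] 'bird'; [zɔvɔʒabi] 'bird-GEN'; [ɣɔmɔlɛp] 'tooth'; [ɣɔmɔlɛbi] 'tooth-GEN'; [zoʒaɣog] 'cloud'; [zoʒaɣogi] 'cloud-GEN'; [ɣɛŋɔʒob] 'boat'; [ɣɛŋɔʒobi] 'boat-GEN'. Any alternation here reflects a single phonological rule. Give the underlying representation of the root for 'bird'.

The root 'bird' surfaces as [zɔvɔʒap] and [zɔvɔʒabi], with a stem-final [p] ~ [b] alternation.
Compare 'boat', with invariant [b] in [ɣɛŋɔʒob] and [ɣɛŋɔʒobi]: an analysis with underlying /b/ and a rule producing [p] in isolation would wrongly predict alternation here too.
So /p/ is underlying, and a rule of intervocalic voicing — voiceless stops become voiced between vowels — gives [b].

/zɔvɔʒap/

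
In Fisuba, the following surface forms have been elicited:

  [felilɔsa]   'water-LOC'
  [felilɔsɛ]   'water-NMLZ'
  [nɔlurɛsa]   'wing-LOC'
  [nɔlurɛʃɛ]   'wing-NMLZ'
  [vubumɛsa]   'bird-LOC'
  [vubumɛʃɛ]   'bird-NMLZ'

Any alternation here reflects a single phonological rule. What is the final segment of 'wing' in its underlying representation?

The stem for 'wing' ends in [s] in [nɔlurɛsa] but [ʃ] in [nɔlurɛʃɛ].
But 'water' keeps [s] in both environments ([felilɔsa], [felilɔsɛ]), so there is no rule changing /s/ to [ʃ] before the NMLZ suffix.
Therefore /ʃ/ is basic and [s] is derived by depalatalization (palato-alveolar /ʃ/ becomes [s] when no front vowel follows).

/ʃ/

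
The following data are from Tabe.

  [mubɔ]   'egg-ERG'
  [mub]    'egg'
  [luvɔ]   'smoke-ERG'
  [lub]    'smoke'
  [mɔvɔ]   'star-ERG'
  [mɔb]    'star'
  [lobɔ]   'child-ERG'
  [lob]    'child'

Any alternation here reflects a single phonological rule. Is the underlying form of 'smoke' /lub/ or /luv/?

In [luvɔ] and [lub] the final segment of 'smoke' alternates: [v] ~ [b].
The stem 'egg' ([mubɔ], [mub]) shows [b] unchanged in both environments, so [b] cannot be basic with [v] derived before the ERG suffix.
Therefore /v/ is basic and [b] is derived by word-final hardening (voiced fricatives become stops word-finally).

/luv/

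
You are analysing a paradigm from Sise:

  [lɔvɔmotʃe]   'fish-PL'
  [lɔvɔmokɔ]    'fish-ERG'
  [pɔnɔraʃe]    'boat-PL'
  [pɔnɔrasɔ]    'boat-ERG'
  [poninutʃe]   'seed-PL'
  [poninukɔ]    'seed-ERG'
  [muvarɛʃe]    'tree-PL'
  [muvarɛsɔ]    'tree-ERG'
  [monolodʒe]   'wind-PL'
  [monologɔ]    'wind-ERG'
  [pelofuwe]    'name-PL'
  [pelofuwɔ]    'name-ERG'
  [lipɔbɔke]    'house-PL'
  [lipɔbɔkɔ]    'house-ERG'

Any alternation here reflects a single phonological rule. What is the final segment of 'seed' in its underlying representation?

/tʃ/

The root 'seed' surfaces as [poninutʃe] and [poninukɔ], with a stem-final [tʃ] ~ [k] alternation.
But 'house' keeps [k] in both environments ([lipɔbɔke], [lipɔbɔkɔ]), so there is no rule changing /k/ to [tʃ] before the PL suffix.
So /tʃ/ is underlying, and a rule of depalatalization — palato-alveolar /tʃ/, /dʒ/ and /ʃ/ become [k], [g] and [s] when no front vowel follows — gives [k].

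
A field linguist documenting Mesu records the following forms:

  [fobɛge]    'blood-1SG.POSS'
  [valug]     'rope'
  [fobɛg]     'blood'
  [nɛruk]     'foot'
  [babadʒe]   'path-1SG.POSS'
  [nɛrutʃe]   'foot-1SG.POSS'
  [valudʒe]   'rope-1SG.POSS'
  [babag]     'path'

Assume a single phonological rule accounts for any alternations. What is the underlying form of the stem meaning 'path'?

/babadʒ/

The root 'path' surfaces as [babag] and [babadʒe], with a stem-final [g] ~ [dʒ] alternation.
But 'blood' keeps [g] in both environments ([fobɛg], [fobɛge]), so there is no rule changing /g/ to [dʒ] before the 1SG.POSS suffix.
The alternation reflects depalatalization: palato-alveolar /tʃ/ and /dʒ/ become [k] and [g] when no front vowel follows. /dʒ/ is underlying.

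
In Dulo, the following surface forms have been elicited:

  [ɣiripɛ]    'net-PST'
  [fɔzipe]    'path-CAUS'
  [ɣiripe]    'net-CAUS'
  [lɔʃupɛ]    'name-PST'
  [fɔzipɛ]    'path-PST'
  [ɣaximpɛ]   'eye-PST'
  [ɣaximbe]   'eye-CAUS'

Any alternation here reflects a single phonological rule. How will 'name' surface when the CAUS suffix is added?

The CAUS morpheme has two allomorphs, [-be] and [-pe].
By contrast the PST suffix keeps its initial [p] throughout — that segment must be underlying.
So the underlying form is /-be/, and voiced stops become voiceless after a vowel.
After 'name', which ends in a vowel, the suffix surfaces as [-pe], giving [lɔʃupe].

[lɔʃupe]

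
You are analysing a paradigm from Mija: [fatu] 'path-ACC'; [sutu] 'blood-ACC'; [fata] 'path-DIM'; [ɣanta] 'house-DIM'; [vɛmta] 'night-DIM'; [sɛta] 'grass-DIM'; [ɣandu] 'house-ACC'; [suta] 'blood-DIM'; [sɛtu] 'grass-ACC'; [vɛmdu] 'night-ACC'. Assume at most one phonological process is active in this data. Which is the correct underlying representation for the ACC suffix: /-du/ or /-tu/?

/-du/

The ACC morpheme has two allomorphs, [-du] and [-tu].
By contrast the DIM suffix keeps its initial [t] throughout — that segment must be underlying.
So the underlying form is /-du/, and voiced stops become voiceless after a vowel.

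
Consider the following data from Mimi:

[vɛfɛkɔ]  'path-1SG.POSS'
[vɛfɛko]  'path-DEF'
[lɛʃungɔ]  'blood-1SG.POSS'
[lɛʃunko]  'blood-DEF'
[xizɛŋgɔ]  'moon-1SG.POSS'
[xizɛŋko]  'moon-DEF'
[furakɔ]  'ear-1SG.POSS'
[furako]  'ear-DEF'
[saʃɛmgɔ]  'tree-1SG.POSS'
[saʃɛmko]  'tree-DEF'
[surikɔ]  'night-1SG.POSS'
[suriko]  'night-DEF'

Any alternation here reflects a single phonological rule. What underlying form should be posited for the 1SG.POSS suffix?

/-gɔ/

The 1SG.POSS suffix surfaces as [-gɔ] and [-kɔ], depending on the final segment of the stem.
The DEF suffix, which begins with [k], is invariant after every stem; so [k] is not altered by any rule here.
So the underlying form is /-gɔ/, and voiced stops become voiceless after a vowel.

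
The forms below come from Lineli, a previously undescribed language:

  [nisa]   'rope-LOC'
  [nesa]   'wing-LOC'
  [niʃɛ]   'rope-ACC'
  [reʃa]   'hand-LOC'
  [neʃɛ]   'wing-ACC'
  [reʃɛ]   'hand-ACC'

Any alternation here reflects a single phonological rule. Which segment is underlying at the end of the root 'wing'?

The root 'wing' surfaces as [nesa] and [neʃɛ], with a stem-final [s] ~ [ʃ] alternation.
If /ʃ/ were underlying and a rule turned it into [s] before the LOC suffix, 'hand' would also alternate; but it has [ʃ] in both [reʃa] and [reʃɛ].
Therefore /s/ is basic and [ʃ] is derived by palatalization before a front vowel (/s/ becomes palato-alveolar [ʃ] before a front vowel).

/s/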